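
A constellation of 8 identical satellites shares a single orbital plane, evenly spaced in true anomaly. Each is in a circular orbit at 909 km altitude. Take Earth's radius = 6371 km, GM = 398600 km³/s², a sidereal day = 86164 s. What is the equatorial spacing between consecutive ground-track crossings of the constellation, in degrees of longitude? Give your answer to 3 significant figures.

Semi-major axis a = 6371 + 909 = 7280 km. Period T = 2π√(a³/μ) = 2π√(7280³/398600) = 6181.7 s = 103.03 min.
Single-satellite node shift = (6181.7/86164) × 360° = 25.83°.
With 8 satellites evenly phased, successive equator crossings are 25.83/8 = 3.228° apart.

3.23°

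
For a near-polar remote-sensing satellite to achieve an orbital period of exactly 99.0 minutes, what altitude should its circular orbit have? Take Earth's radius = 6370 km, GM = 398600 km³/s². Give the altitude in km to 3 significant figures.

719 km

T = 99.0 min = 5940.0 s.
From T = 2π√(a³/μ): a = (μ T²/4π²)^(1/3) = (398600 × 5940.0² / 4π²)^(1/3) = 7089 km.
Altitude h = a − R = 7089 − 6370 = 719 km.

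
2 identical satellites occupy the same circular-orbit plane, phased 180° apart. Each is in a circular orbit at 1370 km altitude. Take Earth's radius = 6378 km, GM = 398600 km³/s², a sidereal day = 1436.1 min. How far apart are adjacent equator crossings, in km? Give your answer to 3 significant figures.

Semi-major axis a = 6378 + 1370 = 7748 km. Period T = 2π√(a³/μ) = 2π√(7748³/398600) = 6787.3 s = 113.12 min.
Single-satellite node shift = (6787.3/86166) × 360° = 28.36°.
With 2 satellites evenly phased, successive equator crossings are 28.36/2 = 14.179° apart.
That is 14.179 × 111.3 = 1578 km at the equator.

1580 km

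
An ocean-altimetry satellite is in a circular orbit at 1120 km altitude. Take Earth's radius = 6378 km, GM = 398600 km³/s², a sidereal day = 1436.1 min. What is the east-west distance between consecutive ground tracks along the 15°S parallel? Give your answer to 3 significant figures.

2900 km

Semi-major axis a = 6378 + 1120 = 7498 km. Period T = 2π√(a³/μ) = 2π√(7498³/398600) = 6461.4 s = 107.69 min.
Node shift per orbit = (6461.4/86166) × 360° = 27.00°.
Equatorial spacing = 27.00 × 111.3 km/° = 3005 km.
At 15° latitude, spacing = 3005 × cos(15°) = 2903 km.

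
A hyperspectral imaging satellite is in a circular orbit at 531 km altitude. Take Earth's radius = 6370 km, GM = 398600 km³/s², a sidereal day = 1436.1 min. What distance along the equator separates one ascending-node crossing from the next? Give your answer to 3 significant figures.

Semi-major axis a = 6370 + 531 = 6901 km. Period T = 2π√(a³/μ) = 2π√(6901³/398600) = 5705.3 s = 95.09 min.
During one orbit Earth rotates (5705.3 / 86166) × 360° = 23.84°.
At the equator that is 23.84° × (2π·6370/360) km/° = 23.84 × 111.2 = 2650 km.

2650 km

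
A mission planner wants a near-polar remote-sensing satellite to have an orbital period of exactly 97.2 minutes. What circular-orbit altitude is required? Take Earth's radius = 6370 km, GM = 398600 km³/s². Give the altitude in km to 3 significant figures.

T = 97.2 min = 5832.0 s.
From T = 2π√(a³/μ): a = (μ T²/4π²)^(1/3) = (398600 × 5832.0² / 4π²)^(1/3) = 7003 km.
Altitude h = a − R = 7003 − 6370 = 633 km.

633 km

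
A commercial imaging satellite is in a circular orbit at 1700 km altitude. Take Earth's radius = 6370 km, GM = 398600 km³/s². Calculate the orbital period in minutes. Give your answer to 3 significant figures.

Semi-major axis a = 6370 + 1700 = 8070 km. Period T = 2π√(a³/μ) = 2π√(8070³/398600) = 7214.8 s = 120.25 min.

120 min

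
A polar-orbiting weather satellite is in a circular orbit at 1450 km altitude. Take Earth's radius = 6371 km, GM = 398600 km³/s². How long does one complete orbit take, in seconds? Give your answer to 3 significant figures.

Semi-major axis a = 6371 + 1450 = 7821 km. Period T = 2π√(a³/μ) = 2π√(7821³/398600) = 6883.4 s = 114.72 min.

6880 seconds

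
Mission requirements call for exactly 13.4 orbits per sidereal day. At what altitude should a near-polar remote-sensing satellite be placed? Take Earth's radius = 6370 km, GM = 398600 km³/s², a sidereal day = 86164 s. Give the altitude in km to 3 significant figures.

Required period T = 86164 / 13.4 = 6430.1 s.
From T = 2π√(a³/μ): a = (μ T²/4π²)^(1/3) = (398600 × 6430.1² / 4π²)^(1/3) = 7474 km.
Altitude h = a − R = 7474 − 6370 = 1104 km.

1100 km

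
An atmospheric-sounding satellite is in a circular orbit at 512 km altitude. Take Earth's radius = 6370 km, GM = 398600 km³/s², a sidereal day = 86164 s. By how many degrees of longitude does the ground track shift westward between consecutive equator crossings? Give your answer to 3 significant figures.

23.7°

Semi-major axis a = 6370 + 512 = 6882 km. Period T = 2π√(a³/μ) = 2π√(6882³/398600) = 5681.8 s = 94.70 min.
During one orbit Earth rotates (5681.8 / 86164) × 360° = 23.74°.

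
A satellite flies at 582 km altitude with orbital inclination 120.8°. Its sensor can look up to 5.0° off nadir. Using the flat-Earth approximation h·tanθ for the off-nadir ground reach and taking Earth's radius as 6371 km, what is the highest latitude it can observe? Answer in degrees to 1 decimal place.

59.7°

Retrograde orbit: the ground track reaches ±(180° − i) = ±(180 − 120.8) = ±59.2°.
Sensor half-swath on the ground ≈ 582·tan(5.0°) = 51 km = 0.46° of latitude.
Maximum observable latitude ≈ 59.2 + 0.46 = 59.7°.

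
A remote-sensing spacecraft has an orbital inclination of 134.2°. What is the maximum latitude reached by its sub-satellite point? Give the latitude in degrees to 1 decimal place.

Retrograde orbit: the ground track reaches ±(180° − i) = ±(180 − 134.2) = ±45.8°.

45.8°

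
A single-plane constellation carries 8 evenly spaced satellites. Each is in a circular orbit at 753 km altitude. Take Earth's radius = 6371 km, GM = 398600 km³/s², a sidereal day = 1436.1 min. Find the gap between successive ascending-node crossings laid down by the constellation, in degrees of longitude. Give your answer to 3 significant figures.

Semi-major axis a = 6371 + 753 = 7124 km. Period T = 2π√(a³/μ) = 2π√(7124³/398600) = 5984.1 s = 99.73 min.
Single-satellite node shift = (5984.1/86166) × 360° = 25.00°.
With 8 satellites evenly phased, successive equator crossings are 25.00/8 = 3.125° apart.

3.13°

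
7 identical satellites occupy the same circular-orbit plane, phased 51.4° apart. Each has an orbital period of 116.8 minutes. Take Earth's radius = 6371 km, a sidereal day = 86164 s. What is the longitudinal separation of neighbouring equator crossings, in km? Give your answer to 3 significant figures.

465 km

T = 116.8 min = 7008.0 s.
Single-satellite node shift = (7008.0/86164) × 360° = 29.28°.
With 7 satellites evenly phased, successive equator crossings are 29.28/7 = 4.183° apart.
That is 4.183 × 111.2 = 465 km at the equator.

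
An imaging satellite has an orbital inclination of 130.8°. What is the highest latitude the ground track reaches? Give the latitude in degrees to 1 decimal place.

49.2°

Retrograde orbit: the ground track reaches ±(180° − i) = ±(180 − 130.8) = ±49.2°.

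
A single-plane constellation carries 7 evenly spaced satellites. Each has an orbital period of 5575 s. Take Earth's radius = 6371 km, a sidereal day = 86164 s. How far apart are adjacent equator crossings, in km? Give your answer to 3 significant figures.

Single-satellite node shift = (5575.0/86164) × 360° = 23.29°.
With 7 satellites evenly phased, successive equator crossings are 23.29/7 = 3.328° apart.
That is 3.328 × 111.2 = 370 km at the equator.

370 km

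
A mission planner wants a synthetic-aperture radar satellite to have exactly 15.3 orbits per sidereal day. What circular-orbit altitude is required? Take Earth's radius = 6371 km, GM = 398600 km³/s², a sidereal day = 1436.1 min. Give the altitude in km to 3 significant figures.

471 km

Required period T = 86166 / 15.3 = 5631.8 s.
From T = 2π√(a³/μ): a = (μ T²/4π²)^(1/3) = (398600 × 5631.8² / 4π²)^(1/3) = 6842 km.
Altitude h = a − R = 6842 − 6371 = 471 km.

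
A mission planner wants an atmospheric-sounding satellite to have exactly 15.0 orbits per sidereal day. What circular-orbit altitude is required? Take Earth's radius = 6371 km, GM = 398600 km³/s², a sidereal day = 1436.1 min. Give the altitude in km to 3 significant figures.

561 km

Required period T = 86166 / 15.0 = 5744.4 s.
From T = 2π√(a³/μ): a = (μ T²/4π²)^(1/3) = (398600 × 5744.4² / 4π²)^(1/3) = 6932 km.
Altitude h = a − R = 6932 − 6371 = 561 km.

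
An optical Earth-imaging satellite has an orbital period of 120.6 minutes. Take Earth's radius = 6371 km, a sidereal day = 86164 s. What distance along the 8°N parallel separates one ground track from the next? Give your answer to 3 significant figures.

T = 120.6 min = 7236.0 s.
Node shift per orbit = (7236.0/86164) × 360° = 30.23°.
Equatorial spacing = 30.23 × 111.2 km/° = 3362 km.
At 8° latitude, spacing = 3362 × cos(8°) = 3329 km.

3330 km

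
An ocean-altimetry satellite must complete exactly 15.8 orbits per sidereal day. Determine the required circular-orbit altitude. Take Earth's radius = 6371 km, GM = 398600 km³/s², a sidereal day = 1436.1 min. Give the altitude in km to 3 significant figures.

325 km

Required period T = 86166 / 15.8 = 5453.5 s.
From T = 2π√(a³/μ): a = (μ T²/4π²)^(1/3) = (398600 × 5453.5² / 4π²)^(1/3) = 6696 km.
Altitude h = a − R = 6696 − 6371 = 325 km.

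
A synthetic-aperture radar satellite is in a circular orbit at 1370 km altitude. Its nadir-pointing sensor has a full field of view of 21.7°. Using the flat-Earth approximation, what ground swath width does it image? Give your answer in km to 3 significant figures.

525 km

Half-angle = 21.7°/2 = 10.85°.
Swath width ≈ 2h·tan(θ/2) = 2 × 1370 × tan(10.85°) = 525.2 km.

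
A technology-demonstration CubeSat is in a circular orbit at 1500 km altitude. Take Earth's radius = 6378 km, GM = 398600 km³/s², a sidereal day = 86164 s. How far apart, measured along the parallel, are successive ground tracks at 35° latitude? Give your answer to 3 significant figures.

Semi-major axis a = 6378 + 1500 = 7878 km. Period T = 2π√(a³/μ) = 2π√(7878³/398600) = 6958.8 s = 115.98 min.
Node shift per orbit = (6958.8/86164) × 360° = 29.07°.
Equatorial spacing = 29.07 × 111.3 km/° = 3236 km.
At 35° latitude, spacing = 3236 × cos(35°) = 2651 km.

2650 km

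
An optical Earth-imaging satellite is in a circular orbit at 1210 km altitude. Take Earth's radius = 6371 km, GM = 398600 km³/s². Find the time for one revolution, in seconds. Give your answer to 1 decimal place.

Semi-major axis a = 6371 + 1210 = 7581 km. Period T = 2π√(a³/μ) = 2π√(7581³/398600) = 6569.0 s = 109.48 min.

6569.0 seconds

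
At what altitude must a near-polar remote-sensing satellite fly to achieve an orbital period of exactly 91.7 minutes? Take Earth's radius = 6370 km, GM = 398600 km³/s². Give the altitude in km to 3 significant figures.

366 km

T = 91.7 min = 5502.0 s.
From T = 2π√(a³/μ): a = (μ T²/4π²)^(1/3) = (398600 × 5502.0² / 4π²)^(1/3) = 6736 km.
Altitude h = a − R = 6736 − 6370 = 366 km.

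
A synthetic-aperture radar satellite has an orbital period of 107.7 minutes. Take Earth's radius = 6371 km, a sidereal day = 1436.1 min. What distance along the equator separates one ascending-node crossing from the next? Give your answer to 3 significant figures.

T = 107.7 min = 6462.0 s.
During one orbit Earth rotates (6462.0 / 86166) × 360° = 27.00°.
At the equator that is 27.00° × (2π·6371/360) km/° = 27.00 × 111.2 = 3002 km.

3000 km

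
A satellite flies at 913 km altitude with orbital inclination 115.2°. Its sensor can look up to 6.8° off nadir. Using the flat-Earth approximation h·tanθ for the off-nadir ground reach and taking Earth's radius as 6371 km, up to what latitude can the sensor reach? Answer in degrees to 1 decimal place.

65.8°

Retrograde orbit: the ground track reaches ±(180° − i) = ±(180 − 115.2) = ±64.8°.
Sensor half-swath on the ground ≈ 913·tan(6.8°) = 109 km = 0.98° of latitude.
Maximum observable latitude ≈ 64.8 + 0.98 = 65.8°.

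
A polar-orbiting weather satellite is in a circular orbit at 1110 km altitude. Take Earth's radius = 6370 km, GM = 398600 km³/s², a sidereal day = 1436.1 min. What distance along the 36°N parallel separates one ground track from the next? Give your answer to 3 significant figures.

Semi-major axis a = 6370 + 1110 = 7480 km. Period T = 2π√(a³/μ) = 2π√(7480³/398600) = 6438.2 s = 107.30 min.
Node shift per orbit = (6438.2/86166) × 360° = 26.90°.
Equatorial spacing = 26.90 × 111.2 km/° = 2991 km.
At 36° latitude, spacing = 2991 × cos(36°) = 2419 km.

2420 km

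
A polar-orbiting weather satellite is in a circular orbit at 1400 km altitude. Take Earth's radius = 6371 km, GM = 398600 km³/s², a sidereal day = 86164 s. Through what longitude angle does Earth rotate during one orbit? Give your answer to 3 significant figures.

28.5°

Semi-major axis a = 6371 + 1400 = 7771 km. Period T = 2π√(a³/μ) = 2π√(7771³/398600) = 6817.5 s = 113.63 min.
During one orbit Earth rotates (6817.5 / 86164) × 360° = 28.48°.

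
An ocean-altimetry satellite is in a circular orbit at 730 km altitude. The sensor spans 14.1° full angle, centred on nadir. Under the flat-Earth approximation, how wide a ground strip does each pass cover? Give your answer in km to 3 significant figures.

181 km

Half-angle = 14.1°/2 = 7.05°.
Swath width ≈ 2h·tan(θ/2) = 2 × 730 × tan(7.05°) = 180.6 km.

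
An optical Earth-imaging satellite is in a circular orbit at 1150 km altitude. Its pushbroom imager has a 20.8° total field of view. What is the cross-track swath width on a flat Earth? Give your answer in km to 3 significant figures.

Half-angle = 20.8°/2 = 10.4°.
Swath width ≈ 2h·tan(θ/2) = 2 × 1150 × tan(10.4°) = 422.1 km.

422 km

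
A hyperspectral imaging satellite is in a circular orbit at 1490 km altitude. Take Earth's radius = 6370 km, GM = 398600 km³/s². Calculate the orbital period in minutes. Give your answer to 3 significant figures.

Semi-major axis a = 6370 + 1490 = 7860 km. Period T = 2π√(a³/μ) = 2π√(7860³/398600) = 6935.0 s = 115.58 min.

116 min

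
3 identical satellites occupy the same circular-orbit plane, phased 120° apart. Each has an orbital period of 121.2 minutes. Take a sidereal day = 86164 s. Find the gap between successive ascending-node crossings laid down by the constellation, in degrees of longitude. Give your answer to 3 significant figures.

10.1°

T = 121.2 min = 7272.0 s.
Single-satellite node shift = (7272.0/86164) × 360° = 30.38°.
With 3 satellites evenly phased, successive equator crossings are 30.38/3 = 10.128° apart.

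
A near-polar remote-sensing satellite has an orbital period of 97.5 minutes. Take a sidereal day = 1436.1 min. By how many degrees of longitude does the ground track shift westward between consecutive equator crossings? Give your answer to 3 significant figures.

24.4°

T = 97.5 min = 5850.0 s.
During one orbit Earth rotates (5850.0 / 86166) × 360° = 24.44°.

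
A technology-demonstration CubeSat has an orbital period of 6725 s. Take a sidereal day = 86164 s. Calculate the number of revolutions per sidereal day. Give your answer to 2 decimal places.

12.81

Orbits per sidereal day = 86164 / 6725.0 = 12.812.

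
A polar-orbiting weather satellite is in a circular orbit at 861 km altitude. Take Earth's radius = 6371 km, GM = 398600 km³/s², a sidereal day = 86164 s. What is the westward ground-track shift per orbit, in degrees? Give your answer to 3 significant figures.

25.6°

Semi-major axis a = 6371 + 861 = 7232 km. Period T = 2π√(a³/μ) = 2π√(7232³/398600) = 6120.7 s = 102.01 min.
During one orbit Earth rotates (6120.7 / 86164) × 360° = 25.57°.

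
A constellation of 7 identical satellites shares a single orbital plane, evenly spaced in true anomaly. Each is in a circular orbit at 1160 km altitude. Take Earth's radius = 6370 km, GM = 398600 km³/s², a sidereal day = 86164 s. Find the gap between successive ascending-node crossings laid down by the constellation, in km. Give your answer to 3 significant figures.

Semi-major axis a = 6370 + 1160 = 7530 km. Period T = 2π√(a³/μ) = 2π√(7530³/398600) = 6502.8 s = 108.38 min.
Single-satellite node shift = (6502.8/86164) × 360° = 27.17°.
With 7 satellites evenly phased, successive equator crossings are 27.17/7 = 3.881° apart.
That is 3.881 × 111.2 = 432 km at the equator.

432 km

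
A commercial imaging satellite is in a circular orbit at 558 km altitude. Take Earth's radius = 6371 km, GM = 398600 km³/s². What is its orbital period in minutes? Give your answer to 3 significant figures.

Semi-major axis a = 6371 + 558 = 6929 km. Period T = 2π√(a³/μ) = 2π√(6929³/398600) = 5740.1 s = 95.67 min.

95.7 min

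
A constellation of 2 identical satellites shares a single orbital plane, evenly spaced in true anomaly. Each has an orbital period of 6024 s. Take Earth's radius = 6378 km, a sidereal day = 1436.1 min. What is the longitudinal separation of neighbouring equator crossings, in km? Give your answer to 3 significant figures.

Single-satellite node shift = (6024.0/86166) × 360° = 25.17°.
With 2 satellites evenly phased, successive equator crossings are 25.17/2 = 12.584° apart.
That is 12.584 × 111.3 = 1401 km at the equator.

1400 km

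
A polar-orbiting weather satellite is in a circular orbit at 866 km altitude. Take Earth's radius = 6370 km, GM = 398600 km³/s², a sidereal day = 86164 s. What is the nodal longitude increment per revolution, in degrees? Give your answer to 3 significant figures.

25.6°

Semi-major axis a = 6370 + 866 = 7236 km. Period T = 2π√(a³/μ) = 2π√(7236³/398600) = 6125.7 s = 102.10 min.
During one orbit Earth rotates (6125.7 / 86164) × 360° = 25.59°.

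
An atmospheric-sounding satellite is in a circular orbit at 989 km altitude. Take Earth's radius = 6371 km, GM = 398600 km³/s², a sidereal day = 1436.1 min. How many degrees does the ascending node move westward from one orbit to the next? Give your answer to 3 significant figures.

Semi-major axis a = 6371 + 989 = 7360 km. Period T = 2π√(a³/μ) = 2π√(7360³/398600) = 6283.9 s = 104.73 min.
During one orbit Earth rotates (6283.9 / 86166) × 360° = 26.25°.

26.3°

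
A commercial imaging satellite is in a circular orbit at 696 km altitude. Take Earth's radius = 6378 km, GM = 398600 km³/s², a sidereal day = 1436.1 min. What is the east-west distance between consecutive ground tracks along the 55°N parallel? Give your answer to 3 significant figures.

Semi-major axis a = 6378 + 696 = 7074 km. Period T = 2π√(a³/μ) = 2π√(7074³/398600) = 5921.2 s = 98.69 min.
Node shift per orbit = (5921.2/86166) × 360° = 24.74°.
Equatorial spacing = 24.74 × 111.3 km/° = 2754 km.
At 55° latitude, spacing = 2754 × cos(55°) = 1580 km.

1580 km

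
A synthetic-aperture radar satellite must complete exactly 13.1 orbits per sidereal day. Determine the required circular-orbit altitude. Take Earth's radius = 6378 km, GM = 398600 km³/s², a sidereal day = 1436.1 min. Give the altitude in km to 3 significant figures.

1210 km

Required period T = 86166 / 13.1 = 6577.6 s.
From T = 2π√(a³/μ): a = (μ T²/4π²)^(1/3) = (398600 × 6577.6² / 4π²)^(1/3) = 7588 km.
Altitude h = a − R = 7588 − 6378 = 1210 km.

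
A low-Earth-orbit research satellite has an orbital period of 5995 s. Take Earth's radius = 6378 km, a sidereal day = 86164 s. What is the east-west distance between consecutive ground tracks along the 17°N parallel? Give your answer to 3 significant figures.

Node shift per orbit = (5995.0/86164) × 360° = 25.05°.
Equatorial spacing = 25.05 × 111.3 km/° = 2788 km.
At 17° latitude, spacing = 2788 × cos(17°) = 2666 km.

2670 km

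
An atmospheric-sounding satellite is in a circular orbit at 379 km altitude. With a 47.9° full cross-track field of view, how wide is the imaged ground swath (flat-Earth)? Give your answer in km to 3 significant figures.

337 km

Half-angle = 47.9°/2 = 23.95°.
Swath width ≈ 2h·tan(θ/2) = 2 × 379 × tan(23.95°) = 336.7 km.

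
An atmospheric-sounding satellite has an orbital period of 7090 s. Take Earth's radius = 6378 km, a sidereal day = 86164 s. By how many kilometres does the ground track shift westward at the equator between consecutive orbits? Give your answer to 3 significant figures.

3300 km

During one orbit Earth rotates (7090.0 / 86164) × 360° = 29.62°.
At the equator that is 29.62° × (2π·6378/360) km/° = 29.62 × 111.3 = 3297 km.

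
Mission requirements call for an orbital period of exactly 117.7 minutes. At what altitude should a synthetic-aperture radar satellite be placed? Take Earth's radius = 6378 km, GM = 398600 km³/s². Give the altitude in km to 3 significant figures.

T = 117.7 min = 7062.0 s.
From T = 2π√(a³/μ): a = (μ T²/4π²)^(1/3) = (398600 × 7062.0² / 4π²)^(1/3) = 7956 km.
Altitude h = a − R = 7956 − 6378 = 1578 km.

1580 km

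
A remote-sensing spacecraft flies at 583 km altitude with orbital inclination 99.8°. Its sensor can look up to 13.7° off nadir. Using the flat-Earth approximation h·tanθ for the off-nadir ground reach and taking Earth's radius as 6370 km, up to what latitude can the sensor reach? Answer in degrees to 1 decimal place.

Retrograde orbit: the ground track reaches ±(180° − i) = ±(180 − 99.8) = ±80.2°.
Sensor half-swath on the ground ≈ 583·tan(13.7°) = 142 km = 1.28° of latitude.
Maximum observable latitude ≈ 80.2 + 1.28 = 81.5°.

81.5°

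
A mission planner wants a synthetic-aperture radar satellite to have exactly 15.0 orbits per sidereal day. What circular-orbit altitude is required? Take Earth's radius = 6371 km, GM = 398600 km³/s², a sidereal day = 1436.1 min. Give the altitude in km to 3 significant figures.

Required period T = 86166 / 15.0 = 5744.4 s.
From T = 2π√(a³/μ): a = (μ T²/4π²)^(1/3) = (398600 × 5744.4² / 4π²)^(1/3) = 6932 km.
Altitude h = a − R = 6932 − 6371 = 561 km.

561 km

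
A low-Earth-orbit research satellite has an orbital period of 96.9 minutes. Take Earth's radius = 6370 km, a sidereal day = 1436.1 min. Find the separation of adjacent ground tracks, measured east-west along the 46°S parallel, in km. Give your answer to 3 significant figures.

1880 km

T = 96.9 min = 5814.0 s.
Node shift per orbit = (5814.0/86166) × 360° = 24.29°.
Equatorial spacing = 24.29 × 111.2 km/° = 2701 km.
At 46° latitude, spacing = 2701 × cos(46°) = 1876 km.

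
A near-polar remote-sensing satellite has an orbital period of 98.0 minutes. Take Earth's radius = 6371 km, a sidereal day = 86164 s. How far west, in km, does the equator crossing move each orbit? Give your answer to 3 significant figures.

T = 98.0 min = 5880.0 s.
During one orbit Earth rotates (5880.0 / 86164) × 360° = 24.57°.
At the equator that is 24.57° × (2π·6371/360) km/° = 24.57 × 111.2 = 2732 km.

2730 km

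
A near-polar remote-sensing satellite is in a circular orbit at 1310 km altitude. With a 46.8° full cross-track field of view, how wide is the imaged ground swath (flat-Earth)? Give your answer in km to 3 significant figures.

1130 km

Half-angle = 46.8°/2 = 23.4°.
Swath width ≈ 2h·tan(θ/2) = 2 × 1310 × tan(23.4°) = 1133.8 km.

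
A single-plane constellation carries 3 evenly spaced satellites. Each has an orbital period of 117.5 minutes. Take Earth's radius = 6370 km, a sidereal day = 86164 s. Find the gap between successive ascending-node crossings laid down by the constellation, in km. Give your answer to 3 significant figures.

1090 km

T = 117.5 min = 7050.0 s.
Single-satellite node shift = (7050.0/86164) × 360° = 29.46°.
With 3 satellites evenly phased, successive equator crossings are 29.46/3 = 9.818° apart.
That is 9.818 × 111.2 = 1092 km at the equator.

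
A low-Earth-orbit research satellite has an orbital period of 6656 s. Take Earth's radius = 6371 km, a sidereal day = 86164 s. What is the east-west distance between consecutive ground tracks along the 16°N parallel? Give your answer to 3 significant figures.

2970 km

Node shift per orbit = (6656.0/86164) × 360° = 27.81°.
Equatorial spacing = 27.81 × 111.2 km/° = 3092 km.
At 16° latitude, spacing = 3092 × cos(16°) = 2972 km.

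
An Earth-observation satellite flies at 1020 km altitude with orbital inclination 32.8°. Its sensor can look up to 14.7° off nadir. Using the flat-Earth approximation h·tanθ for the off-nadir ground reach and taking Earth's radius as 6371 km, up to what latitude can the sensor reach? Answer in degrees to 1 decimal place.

35.2°

For a prograde orbit the ground track reaches latitude ±i = ±32.8°.
Sensor half-swath on the ground ≈ 1020·tan(14.7°) = 268 km = 2.41° of latitude.
Maximum observable latitude ≈ 32.8 + 2.41 = 35.2°.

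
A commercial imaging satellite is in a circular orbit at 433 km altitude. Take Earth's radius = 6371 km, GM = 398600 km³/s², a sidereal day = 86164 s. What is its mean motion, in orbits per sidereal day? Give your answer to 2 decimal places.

15.43

Semi-major axis a = 6371 + 433 = 6804 km. Period T = 2π√(a³/μ) = 2π√(6804³/398600) = 5585.4 s = 93.09 min.
Orbits per sidereal day = 86164 / 5585.4 = 15.427.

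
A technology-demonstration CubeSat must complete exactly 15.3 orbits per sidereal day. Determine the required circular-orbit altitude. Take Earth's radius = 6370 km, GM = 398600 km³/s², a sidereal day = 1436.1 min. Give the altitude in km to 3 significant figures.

Required period T = 86166 / 15.3 = 5631.8 s.
From T = 2π√(a³/μ): a = (μ T²/4π²)^(1/3) = (398600 × 5631.8² / 4π²)^(1/3) = 6842 km.
Altitude h = a − R = 6842 − 6370 = 472 km.

472 km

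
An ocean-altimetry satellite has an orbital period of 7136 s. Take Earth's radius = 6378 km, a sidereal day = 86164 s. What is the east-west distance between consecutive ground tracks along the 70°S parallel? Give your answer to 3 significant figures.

Node shift per orbit = (7136.0/86164) × 360° = 29.81°.
Equatorial spacing = 29.81 × 111.3 km/° = 3319 km.
At 70° latitude, spacing = 3319 × cos(70°) = 1135 km.

1140 km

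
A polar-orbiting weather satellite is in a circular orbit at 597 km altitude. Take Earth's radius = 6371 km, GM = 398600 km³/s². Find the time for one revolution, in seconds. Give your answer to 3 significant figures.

5790 seconds

Semi-major axis a = 6371 + 597 = 6968 km. Period T = 2π√(a³/μ) = 2π√(6968³/398600) = 5788.6 s = 96.48 min.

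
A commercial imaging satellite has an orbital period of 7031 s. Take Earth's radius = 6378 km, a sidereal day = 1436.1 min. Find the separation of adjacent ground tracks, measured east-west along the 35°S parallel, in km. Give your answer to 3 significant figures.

2680 km

Node shift per orbit = (7031.0/86166) × 360° = 29.38°.
Equatorial spacing = 29.38 × 111.3 km/° = 3270 km.
At 35° latitude, spacing = 3270 × cos(35°) = 2679 km.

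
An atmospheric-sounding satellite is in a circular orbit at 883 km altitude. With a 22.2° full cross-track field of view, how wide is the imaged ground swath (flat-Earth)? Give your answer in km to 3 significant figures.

346 km

Half-angle = 22.2°/2 = 11.1°.
Swath width ≈ 2h·tan(θ/2) = 2 × 883 × tan(11.1°) = 346.5 km.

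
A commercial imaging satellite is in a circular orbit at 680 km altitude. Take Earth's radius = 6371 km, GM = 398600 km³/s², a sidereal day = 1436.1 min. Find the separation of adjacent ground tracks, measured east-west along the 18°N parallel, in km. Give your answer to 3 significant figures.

Semi-major axis a = 6371 + 680 = 7051 km. Period T = 2π√(a³/μ) = 2π√(7051³/398600) = 5892.3 s = 98.21 min.
Node shift per orbit = (5892.3/86166) × 360° = 24.62°.
Equatorial spacing = 24.62 × 111.2 km/° = 2737 km.
At 18° latitude, spacing = 2737 × cos(18°) = 2603 km.

2600 km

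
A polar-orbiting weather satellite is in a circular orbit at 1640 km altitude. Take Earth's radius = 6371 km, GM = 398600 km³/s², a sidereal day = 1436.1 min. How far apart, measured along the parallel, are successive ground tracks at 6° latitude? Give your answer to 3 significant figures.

Semi-major axis a = 6371 + 1640 = 8011 km. Period T = 2π√(a³/μ) = 2π√(8011³/398600) = 7135.8 s = 118.93 min.
Node shift per orbit = (7135.8/86166) × 360° = 29.81°.
Equatorial spacing = 29.81 × 111.2 km/° = 3315 km.
At 6° latitude, spacing = 3315 × cos(6°) = 3297 km.

3300 km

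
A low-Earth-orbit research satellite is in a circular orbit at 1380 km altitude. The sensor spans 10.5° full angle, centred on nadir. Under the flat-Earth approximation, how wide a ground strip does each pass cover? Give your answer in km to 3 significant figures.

Half-angle = 10.5°/2 = 5.25°.
Swath width ≈ 2h·tan(θ/2) = 2 × 1380 × tan(5.25°) = 253.6 km.

254 km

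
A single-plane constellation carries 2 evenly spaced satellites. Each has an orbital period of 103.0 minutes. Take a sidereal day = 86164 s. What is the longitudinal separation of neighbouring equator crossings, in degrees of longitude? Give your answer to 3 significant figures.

T = 103.0 min = 6180.0 s.
Single-satellite node shift = (6180.0/86164) × 360° = 25.82°.
With 2 satellites evenly phased, successive equator crossings are 25.82/2 = 12.910° apart.

12.9°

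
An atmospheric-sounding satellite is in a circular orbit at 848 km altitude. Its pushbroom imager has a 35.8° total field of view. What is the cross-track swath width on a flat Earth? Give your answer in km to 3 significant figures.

548 km

Half-angle = 35.8°/2 = 17.9°.
Swath width ≈ 2h·tan(θ/2) = 2 × 848 × tan(17.9°) = 547.8 km.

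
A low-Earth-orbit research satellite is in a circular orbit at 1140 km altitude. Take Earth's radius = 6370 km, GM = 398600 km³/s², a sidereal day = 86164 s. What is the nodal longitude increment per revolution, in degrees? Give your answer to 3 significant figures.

27.1°

Semi-major axis a = 6370 + 1140 = 7510 km. Period T = 2π√(a³/μ) = 2π√(7510³/398600) = 6477.0 s = 107.95 min.
During one orbit Earth rotates (6477.0 / 86164) × 360° = 27.06°.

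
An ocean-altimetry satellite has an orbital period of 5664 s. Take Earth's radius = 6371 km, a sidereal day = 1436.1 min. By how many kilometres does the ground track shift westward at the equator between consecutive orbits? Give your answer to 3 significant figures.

2630 km

During one orbit Earth rotates (5664.0 / 86166) × 360° = 23.66°.
At the equator that is 23.66° × (2π·6371/360) km/° = 23.66 × 111.2 = 2631 km.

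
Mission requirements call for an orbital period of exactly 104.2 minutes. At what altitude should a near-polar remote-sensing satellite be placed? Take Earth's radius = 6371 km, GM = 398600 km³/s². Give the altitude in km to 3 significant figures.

T = 104.2 min = 6252.0 s.
From T = 2π√(a³/μ): a = (μ T²/4π²)^(1/3) = (398600 × 6252.0² / 4π²)^(1/3) = 7335 km.
Altitude h = a − R = 7335 − 6371 = 964 km.

964 km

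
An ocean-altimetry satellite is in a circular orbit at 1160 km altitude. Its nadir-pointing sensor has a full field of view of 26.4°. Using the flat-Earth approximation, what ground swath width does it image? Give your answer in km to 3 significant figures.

544 km

Half-angle = 26.4°/2 = 13.2°.
Swath width ≈ 2h·tan(θ/2) = 2 × 1160 × tan(13.2°) = 544.2 km.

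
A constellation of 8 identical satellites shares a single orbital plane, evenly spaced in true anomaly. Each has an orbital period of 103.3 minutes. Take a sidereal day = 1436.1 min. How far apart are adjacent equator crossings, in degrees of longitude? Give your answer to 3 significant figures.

T = 103.3 min = 6198.0 s.
Single-satellite node shift = (6198.0/86166) × 360° = 25.90°.
With 8 satellites evenly phased, successive equator crossings are 25.90/8 = 3.237° apart.

3.24°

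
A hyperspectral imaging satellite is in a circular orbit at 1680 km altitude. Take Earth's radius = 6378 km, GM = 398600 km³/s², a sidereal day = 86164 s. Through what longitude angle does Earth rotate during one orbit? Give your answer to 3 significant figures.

Semi-major axis a = 6378 + 1680 = 8058 km. Period T = 2π√(a³/μ) = 2π√(8058³/398600) = 7198.7 s = 119.98 min.
During one orbit Earth rotates (7198.7 / 86164) × 360° = 30.08°.

30.1°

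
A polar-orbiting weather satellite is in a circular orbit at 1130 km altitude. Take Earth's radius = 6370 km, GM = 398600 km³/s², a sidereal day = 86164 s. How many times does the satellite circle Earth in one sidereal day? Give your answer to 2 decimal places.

Semi-major axis a = 6370 + 1130 = 7500 km. Period T = 2π√(a³/μ) = 2π√(7500³/398600) = 6464.0 s = 107.73 min.
Orbits per sidereal day = 86164 / 6464.0 = 13.330.

13.33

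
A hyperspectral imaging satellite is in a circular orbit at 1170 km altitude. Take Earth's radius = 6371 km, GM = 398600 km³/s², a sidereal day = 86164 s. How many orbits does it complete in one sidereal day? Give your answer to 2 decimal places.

Semi-major axis a = 6371 + 1170 = 7541 km. Period T = 2π√(a³/μ) = 2π√(7541³/398600) = 6517.1 s = 108.62 min.
Orbits per sidereal day = 86164 / 6517.1 = 13.221.

13.22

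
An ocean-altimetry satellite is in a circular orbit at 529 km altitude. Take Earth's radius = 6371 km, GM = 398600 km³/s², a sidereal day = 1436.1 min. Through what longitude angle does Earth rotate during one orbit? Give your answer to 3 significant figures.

Semi-major axis a = 6371 + 529 = 6900 km. Period T = 2π√(a³/μ) = 2π√(6900³/398600) = 5704.1 s = 95.07 min.
During one orbit Earth rotates (5704.1 / 86166) × 360° = 23.83°.

23.8°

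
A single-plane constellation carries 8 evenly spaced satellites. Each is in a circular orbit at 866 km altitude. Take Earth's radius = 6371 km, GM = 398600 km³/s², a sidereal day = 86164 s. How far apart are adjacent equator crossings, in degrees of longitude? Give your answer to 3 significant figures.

Semi-major axis a = 6371 + 866 = 7237 km. Period T = 2π√(a³/μ) = 2π√(7237³/398600) = 6127.0 s = 102.12 min.
Single-satellite node shift = (6127.0/86164) × 360° = 25.60°.
With 8 satellites evenly phased, successive equator crossings are 25.60/8 = 3.200° apart.

3.20°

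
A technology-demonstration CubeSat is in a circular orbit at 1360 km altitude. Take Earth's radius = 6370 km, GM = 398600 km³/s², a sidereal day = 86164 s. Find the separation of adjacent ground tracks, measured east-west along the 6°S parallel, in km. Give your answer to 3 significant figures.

Semi-major axis a = 6370 + 1360 = 7730 km. Period T = 2π√(a³/μ) = 2π√(7730³/398600) = 6763.6 s = 112.73 min.
Node shift per orbit = (6763.6/86164) × 360° = 28.26°.
Equatorial spacing = 28.26 × 111.2 km/° = 3142 km.
At 6° latitude, spacing = 3142 × cos(6°) = 3125 km.

3120 km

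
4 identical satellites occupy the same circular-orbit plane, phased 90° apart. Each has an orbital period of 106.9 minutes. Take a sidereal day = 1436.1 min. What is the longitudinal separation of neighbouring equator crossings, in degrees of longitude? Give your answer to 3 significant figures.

6.70°

T = 106.9 min = 6414.0 s.
Single-satellite node shift = (6414.0/86166) × 360° = 26.80°.
With 4 satellites evenly phased, successive equator crossings are 26.80/4 = 6.699° apart.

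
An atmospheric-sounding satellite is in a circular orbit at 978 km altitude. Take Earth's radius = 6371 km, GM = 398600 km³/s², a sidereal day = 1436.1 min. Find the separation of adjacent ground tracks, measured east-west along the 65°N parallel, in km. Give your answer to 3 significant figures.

Semi-major axis a = 6371 + 978 = 7349 km. Period T = 2π√(a³/μ) = 2π√(7349³/398600) = 6269.8 s = 104.50 min.
Node shift per orbit = (6269.8/86166) × 360° = 26.20°.
Equatorial spacing = 26.20 × 111.2 km/° = 2913 km.
At 65° latitude, spacing = 2913 × cos(65°) = 1231 km.

1230 km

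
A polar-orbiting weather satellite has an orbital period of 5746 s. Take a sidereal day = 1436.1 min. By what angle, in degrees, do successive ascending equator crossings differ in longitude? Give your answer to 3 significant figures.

24.0°

During one orbit Earth rotates (5746.0 / 86166) × 360° = 24.01°.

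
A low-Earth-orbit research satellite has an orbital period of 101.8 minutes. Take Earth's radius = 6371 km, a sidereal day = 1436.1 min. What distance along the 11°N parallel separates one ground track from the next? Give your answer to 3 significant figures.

2790 km

T = 101.8 min = 6108.0 s.
Node shift per orbit = (6108.0/86166) × 360° = 25.52°.
Equatorial spacing = 25.52 × 111.2 km/° = 2838 km.
At 11° latitude, spacing = 2838 × cos(11°) = 2785 km.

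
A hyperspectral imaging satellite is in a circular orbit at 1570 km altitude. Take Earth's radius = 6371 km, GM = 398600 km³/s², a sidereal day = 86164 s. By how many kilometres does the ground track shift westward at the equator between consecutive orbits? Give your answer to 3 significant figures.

3270 km

Semi-major axis a = 6371 + 1570 = 7941 km. Period T = 2π√(a³/μ) = 2π√(7941³/398600) = 7042.5 s = 117.37 min.
During one orbit Earth rotates (7042.5 / 86164) × 360° = 29.42°.
At the equator that is 29.42° × (2π·6371/360) km/° = 29.42 × 111.2 = 3272 km.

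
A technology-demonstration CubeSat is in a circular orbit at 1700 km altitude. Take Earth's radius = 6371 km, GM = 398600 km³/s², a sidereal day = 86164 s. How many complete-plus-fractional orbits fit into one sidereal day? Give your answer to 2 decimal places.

11.94

Semi-major axis a = 6371 + 1700 = 8071 km. Period T = 2π√(a³/μ) = 2π√(8071³/398600) = 7216.1 s = 120.27 min.
Orbits per sidereal day = 86164 / 7216.1 = 11.941.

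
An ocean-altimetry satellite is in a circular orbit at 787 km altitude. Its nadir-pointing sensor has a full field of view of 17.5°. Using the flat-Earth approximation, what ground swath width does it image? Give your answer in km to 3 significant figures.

242 km

Half-angle = 17.5°/2 = 8.75°.
Swath width ≈ 2h·tan(θ/2) = 2 × 787 × tan(8.75°) = 242.3 km.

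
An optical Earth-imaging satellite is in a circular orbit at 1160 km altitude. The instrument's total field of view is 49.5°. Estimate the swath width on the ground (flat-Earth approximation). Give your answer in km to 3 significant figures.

1070 km

Half-angle = 49.5°/2 = 24.75°.
Swath width ≈ 2h·tan(θ/2) = 2 × 1160 × tan(24.75°) = 1069.5 km.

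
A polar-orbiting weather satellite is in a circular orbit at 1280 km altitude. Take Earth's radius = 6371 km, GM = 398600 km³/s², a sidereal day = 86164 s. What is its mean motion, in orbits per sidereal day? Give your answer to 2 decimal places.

Semi-major axis a = 6371 + 1280 = 7651 km. Period T = 2π√(a³/μ) = 2π√(7651³/398600) = 6660.2 s = 111.00 min.
Orbits per sidereal day = 86164 / 6660.2 = 12.937.

12.94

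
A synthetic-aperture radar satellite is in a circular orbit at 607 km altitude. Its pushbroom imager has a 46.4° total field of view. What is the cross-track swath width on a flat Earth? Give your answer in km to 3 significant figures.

Half-angle = 46.4°/2 = 23.2°.
Swath width ≈ 2h·tan(θ/2) = 2 × 607 × tan(23.2°) = 520.3 km.

520 km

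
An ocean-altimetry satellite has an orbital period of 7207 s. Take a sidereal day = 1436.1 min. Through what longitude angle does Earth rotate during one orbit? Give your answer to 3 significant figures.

30.1°

During one orbit Earth rotates (7207.0 / 86166) × 360° = 30.11°.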